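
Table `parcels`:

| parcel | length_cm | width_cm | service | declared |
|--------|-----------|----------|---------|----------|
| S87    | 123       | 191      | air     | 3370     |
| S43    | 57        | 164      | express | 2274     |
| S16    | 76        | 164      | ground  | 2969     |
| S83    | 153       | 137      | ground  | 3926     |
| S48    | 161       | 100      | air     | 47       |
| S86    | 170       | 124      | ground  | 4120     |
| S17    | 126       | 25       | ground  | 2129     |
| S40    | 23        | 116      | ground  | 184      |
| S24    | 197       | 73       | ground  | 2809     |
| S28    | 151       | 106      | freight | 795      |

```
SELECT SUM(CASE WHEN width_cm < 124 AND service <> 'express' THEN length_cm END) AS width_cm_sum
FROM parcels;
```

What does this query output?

658

parcel=S87: ✗
parcel=S43: ✗
parcel=S16: ✗
parcel=S83: ✗
parcel=S48: ✓ → 161
parcel=S86: ✗
parcel=S17: ✓ → 126
parcel=S40: ✓ → 23
parcel=S24: ✓ → 197
parcel=S28: ✓ → 151
width_cm_sum = 161 + 126 + 23 + 197 + 151 = 658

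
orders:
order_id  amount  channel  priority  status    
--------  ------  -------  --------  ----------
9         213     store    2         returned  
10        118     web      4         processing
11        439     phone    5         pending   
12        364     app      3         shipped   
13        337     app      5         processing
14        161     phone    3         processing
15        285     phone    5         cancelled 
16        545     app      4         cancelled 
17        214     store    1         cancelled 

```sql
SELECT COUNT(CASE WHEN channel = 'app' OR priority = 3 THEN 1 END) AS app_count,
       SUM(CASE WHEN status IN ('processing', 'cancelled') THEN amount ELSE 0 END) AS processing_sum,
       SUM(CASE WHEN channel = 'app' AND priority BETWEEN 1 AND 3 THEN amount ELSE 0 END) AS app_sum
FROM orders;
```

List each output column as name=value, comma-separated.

[app_count: channel = 'app' OR priority = 3]
order_id=9: ✗
order_id=10: ✗
order_id=11: ✗
order_id=12: ✓ → 1
order_id=13: ✓ → 1
order_id=14: ✓ → 1
order_id=15: ✗
order_id=16: ✓ → 1
order_id=17: ✗
app_count = COUNT(1, 1, 1, 1) = 4
—
[processing_sum: status IN ('processing', 'cancelled')]
order_id=9: ✗
order_id=10: ✓ → 118
order_id=11: ✗
order_id=12: ✗
order_id=13: ✓ → 337
order_id=14: ✓ → 161
order_id=15: ✓ → 285
order_id=16: ✓ → 545
order_id=17: ✓ → 214
processing_sum = 118 + 337 + 161 + 285 + 545 + 214 = 1660
—
[app_sum: channel = 'app' AND priority BETWEEN 1 AND 3]
order_id=9: ✗
order_id=10: ✗
order_id=11: ✗
order_id=12: ✓ → 364
order_id=13: ✗
order_id=14: ✗
order_id=15: ✗
order_id=16: ✗
order_id=17: ✗
app_sum = 364

app_count=4, processing_sum=1660, app_sum=364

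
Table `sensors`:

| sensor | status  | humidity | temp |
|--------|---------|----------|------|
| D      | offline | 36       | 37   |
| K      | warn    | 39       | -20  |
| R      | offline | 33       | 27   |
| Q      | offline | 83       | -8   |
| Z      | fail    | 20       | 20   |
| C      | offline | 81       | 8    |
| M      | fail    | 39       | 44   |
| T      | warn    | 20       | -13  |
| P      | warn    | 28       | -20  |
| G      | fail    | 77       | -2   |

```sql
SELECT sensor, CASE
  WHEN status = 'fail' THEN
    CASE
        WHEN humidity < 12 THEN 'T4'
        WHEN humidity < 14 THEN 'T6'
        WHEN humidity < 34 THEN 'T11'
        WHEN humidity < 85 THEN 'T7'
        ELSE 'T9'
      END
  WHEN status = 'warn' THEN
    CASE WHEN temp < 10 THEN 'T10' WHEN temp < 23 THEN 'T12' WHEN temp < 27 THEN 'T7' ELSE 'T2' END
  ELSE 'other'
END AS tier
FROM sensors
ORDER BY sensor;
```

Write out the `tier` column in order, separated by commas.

other, other, T7, T10, T7, T10, other, other, T10, T11

sensor=C: status='offline' → outer ELSE → other
sensor=D: status='offline' → outer ELSE → other
sensor=G: status='fail' → inner[humidity < 85] → T7
sensor=K: status='warn' → inner[temp < 10] → T10
sensor=M: status='fail' → inner[humidity < 85] → T7
sensor=P: status='warn' → inner[temp < 10] → T10
sensor=Q: status='offline' → outer ELSE → other
sensor=R: status='offline' → outer ELSE → other
sensor=T: status='warn' → inner[temp < 10] → T10
sensor=Z: status='fail' → inner[humidity < 34] → T11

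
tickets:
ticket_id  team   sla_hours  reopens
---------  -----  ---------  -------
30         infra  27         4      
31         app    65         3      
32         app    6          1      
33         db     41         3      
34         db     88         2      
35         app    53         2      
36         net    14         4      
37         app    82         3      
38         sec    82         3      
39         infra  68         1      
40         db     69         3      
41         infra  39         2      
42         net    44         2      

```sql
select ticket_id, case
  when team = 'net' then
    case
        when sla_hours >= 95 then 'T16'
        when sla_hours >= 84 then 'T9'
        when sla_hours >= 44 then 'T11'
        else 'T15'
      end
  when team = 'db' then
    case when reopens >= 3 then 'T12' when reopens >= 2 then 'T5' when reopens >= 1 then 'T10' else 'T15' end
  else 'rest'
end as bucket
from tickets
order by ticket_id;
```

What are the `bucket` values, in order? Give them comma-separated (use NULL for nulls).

rest, rest, rest, T12, T5, rest, T15, rest, rest, rest, T12, rest, T11

ticket_id=30: team='infra' → outer ELSE → rest
ticket_id=31: team='app' → outer ELSE → rest
ticket_id=32: team='app' → outer ELSE → rest
ticket_id=33: team='db' → inner[reopens >= 3] → T12
ticket_id=34: team='db' → inner[reopens >= 2] → T5
ticket_id=35: team='app' → outer ELSE → rest
ticket_id=36: team='net' → inner[ELSE] → T15
ticket_id=37: team='app' → outer ELSE → rest
ticket_id=38: team='sec' → outer ELSE → rest
ticket_id=39: team='infra' → outer ELSE → rest
ticket_id=40: team='db' → inner[reopens >= 3] → T12
ticket_id=41: team='infra' → outer ELSE → rest
ticket_id=42: team='net' → inner[sla_hours >= 44] → T11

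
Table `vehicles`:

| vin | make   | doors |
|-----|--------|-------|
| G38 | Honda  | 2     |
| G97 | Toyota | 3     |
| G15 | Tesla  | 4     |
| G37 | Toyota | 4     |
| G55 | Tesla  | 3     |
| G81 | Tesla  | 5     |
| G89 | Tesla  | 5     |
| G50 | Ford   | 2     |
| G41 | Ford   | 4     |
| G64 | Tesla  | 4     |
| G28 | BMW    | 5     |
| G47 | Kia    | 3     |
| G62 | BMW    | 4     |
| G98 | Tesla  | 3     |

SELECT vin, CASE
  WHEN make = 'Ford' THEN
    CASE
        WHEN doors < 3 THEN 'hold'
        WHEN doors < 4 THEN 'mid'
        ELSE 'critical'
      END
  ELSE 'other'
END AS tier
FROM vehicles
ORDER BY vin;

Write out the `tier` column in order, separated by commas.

other, other, other, other, critical, other, hold, other, other, other, other, other, other, other

vin=G15: make='Tesla' → outer ELSE → other
vin=G28: make='BMW' → outer ELSE → other
vin=G37: make='Toyota' → outer ELSE → other
vin=G38: make='Honda' → outer ELSE → other
vin=G41: make='Ford' → inner[ELSE] → critical
vin=G47: make='Kia' → outer ELSE → other
vin=G50: make='Ford' → inner[doors < 3] → hold
vin=G55: make='Tesla' → outer ELSE → other
vin=G62: make='BMW' → outer ELSE → other
vin=G64: make='Tesla' → outer ELSE → other
vin=G81: make='Tesla' → outer ELSE → other
vin=G89: make='Tesla' → outer ELSE → other
vin=G97: make='Toyota' → outer ELSE → other
vin=G98: make='Tesla' → outer ELSE → other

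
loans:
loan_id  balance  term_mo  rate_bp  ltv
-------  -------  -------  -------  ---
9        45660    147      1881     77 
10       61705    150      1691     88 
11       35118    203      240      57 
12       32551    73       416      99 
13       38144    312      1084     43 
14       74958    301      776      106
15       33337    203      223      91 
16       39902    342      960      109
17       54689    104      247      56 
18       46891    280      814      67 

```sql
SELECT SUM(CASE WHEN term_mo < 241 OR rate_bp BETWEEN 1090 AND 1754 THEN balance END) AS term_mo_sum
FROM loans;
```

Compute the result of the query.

loan_id=9: ✓ → 45660
loan_id=10: ✓ → 61705
loan_id=11: ✓ → 35118
loan_id=12: ✓ → 32551
loan_id=13: ✗
loan_id=14: ✗
loan_id=15: ✓ → 33337
loan_id=16: ✗
loan_id=17: ✓ → 54689
loan_id=18: ✗
term_mo_sum = 45660 + 61705 + 35118 + 32551 + 33337 + 54689 = 263060

263060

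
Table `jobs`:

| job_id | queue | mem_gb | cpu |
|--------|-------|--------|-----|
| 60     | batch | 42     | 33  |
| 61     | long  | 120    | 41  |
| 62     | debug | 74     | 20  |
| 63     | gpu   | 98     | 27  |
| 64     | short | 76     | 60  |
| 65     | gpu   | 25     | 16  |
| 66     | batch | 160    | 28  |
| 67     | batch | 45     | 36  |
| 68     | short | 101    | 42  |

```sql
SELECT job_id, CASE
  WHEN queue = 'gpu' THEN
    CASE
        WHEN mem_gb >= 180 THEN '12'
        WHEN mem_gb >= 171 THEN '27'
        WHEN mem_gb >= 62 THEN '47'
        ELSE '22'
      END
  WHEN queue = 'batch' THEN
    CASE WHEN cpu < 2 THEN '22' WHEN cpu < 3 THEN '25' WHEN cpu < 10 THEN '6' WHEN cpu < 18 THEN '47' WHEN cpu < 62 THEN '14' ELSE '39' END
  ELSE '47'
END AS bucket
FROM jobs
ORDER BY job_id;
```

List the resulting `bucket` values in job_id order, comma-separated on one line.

job_id=60: queue='batch' → inner[cpu < 62] → 14
job_id=61: queue='long' → outer ELSE → 47
job_id=62: queue='debug' → outer ELSE → 47
job_id=63: queue='gpu' → inner[mem_gb >= 62] → 47
job_id=64: queue='short' → outer ELSE → 47
job_id=65: queue='gpu' → inner[ELSE] → 22
job_id=66: queue='batch' → inner[cpu < 62] → 14
job_id=67: queue='batch' → inner[cpu < 62] → 14
job_id=68: queue='short' → outer ELSE → 47

14, 47, 47, 47, 47, 22, 14, 14, 47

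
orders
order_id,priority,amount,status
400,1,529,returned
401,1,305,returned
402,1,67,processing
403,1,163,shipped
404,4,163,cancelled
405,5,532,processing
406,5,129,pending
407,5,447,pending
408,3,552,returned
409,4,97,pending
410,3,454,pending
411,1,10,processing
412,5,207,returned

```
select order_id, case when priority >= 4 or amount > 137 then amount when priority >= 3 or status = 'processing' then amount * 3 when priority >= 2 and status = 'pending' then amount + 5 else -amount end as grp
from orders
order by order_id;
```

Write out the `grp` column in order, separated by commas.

order_id=400: priority >= 4 or amount > 137 → 529
order_id=401: priority >= 4 or amount > 137 → 305
order_id=402: priority >= 3 or status = 'processing' → 201
order_id=403: priority >= 4 or amount > 137 → 163
order_id=404: priority >= 4 or amount > 137 → 163
order_id=405: priority >= 4 or amount > 137 → 532
order_id=406: priority >= 4 or amount > 137 → 129
order_id=407: priority >= 4 or amount > 137 → 447
order_id=408: priority >= 4 or amount > 137 → 552
order_id=409: priority >= 4 or amount > 137 → 97
order_id=410: priority >= 4 or amount > 137 → 454
order_id=411: priority >= 3 or status = 'processing' → 30
order_id=412: priority >= 4 or amount > 137 → 207

529, 305, 201, 163, 163, 532, 129, 447, 552, 97, 454, 30, 207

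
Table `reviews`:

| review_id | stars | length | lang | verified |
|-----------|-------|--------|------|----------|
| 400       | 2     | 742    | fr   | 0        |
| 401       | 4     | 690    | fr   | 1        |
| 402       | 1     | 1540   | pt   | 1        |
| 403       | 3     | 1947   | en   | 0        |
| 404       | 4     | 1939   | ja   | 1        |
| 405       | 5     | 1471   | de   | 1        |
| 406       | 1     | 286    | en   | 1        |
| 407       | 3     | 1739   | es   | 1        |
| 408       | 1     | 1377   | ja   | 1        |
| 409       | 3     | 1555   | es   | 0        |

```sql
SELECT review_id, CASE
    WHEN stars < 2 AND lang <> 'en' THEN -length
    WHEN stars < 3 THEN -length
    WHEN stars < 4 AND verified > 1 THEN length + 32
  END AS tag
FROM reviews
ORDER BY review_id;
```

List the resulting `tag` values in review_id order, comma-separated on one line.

review_id=400: stars < 3 → -742
review_id=401: (no match → NULL) → NULL
review_id=402: stars < 2 AND lang <> 'en' → -1540
review_id=403: (no match → NULL) → NULL
review_id=404: (no match → NULL) → NULL
review_id=405: (no match → NULL) → NULL
review_id=406: stars < 3 → -286
review_id=407: (no match → NULL) → NULL
review_id=408: stars < 2 AND lang <> 'en' → -1377
review_id=409: (no match → NULL) → NULL

-742, NULL, -1540, NULL, NULL, NULL, -286, NULL, -1377, NULL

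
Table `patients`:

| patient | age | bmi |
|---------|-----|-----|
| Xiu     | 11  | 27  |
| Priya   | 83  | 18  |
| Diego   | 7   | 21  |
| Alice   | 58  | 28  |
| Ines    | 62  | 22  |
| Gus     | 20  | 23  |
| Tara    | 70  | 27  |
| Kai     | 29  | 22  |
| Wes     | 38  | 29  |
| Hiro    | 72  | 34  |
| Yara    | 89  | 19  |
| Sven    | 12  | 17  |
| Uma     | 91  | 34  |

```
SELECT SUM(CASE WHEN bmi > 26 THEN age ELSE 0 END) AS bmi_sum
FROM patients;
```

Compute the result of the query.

340

patient=Xiu: ✓ → 11
patient=Priya: ✗
patient=Diego: ✗
patient=Alice: ✓ → 58
patient=Ines: ✗
patient=Gus: ✗
patient=Tara: ✓ → 70
patient=Kai: ✗
patient=Wes: ✓ → 38
patient=Hiro: ✓ → 72
patient=Yara: ✗
patient=Sven: ✗
patient=Uma: ✓ → 91
bmi_sum = 11 + 58 + 70 + 38 + 72 + 91 = 340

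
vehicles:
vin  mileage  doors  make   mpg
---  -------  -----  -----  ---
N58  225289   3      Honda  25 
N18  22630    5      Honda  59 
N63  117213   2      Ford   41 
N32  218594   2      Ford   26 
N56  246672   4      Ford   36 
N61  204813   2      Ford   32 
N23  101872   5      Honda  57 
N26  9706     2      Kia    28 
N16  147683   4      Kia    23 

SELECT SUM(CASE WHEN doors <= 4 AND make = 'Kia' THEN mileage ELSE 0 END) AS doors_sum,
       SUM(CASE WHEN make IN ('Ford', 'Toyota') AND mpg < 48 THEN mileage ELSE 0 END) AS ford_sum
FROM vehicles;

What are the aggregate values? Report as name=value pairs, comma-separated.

doors_sum=157389, ford_sum=787292

[doors_sum: doors <= 4 AND make = 'Kia']
vin=N58: ✗
vin=N18: ✗
vin=N63: ✗
vin=N32: ✗
vin=N56: ✗
vin=N61: ✗
vin=N23: ✗
vin=N26: ✓ → 9706
vin=N16: ✓ → 147683
doors_sum = 9706 + 147683 = 157389
—
[ford_sum: make IN ('Ford', 'Toyota') AND mpg < 48]
vin=N58: ✗
vin=N18: ✗
vin=N63: ✓ → 117213
vin=N32: ✓ → 218594
vin=N56: ✓ → 246672
vin=N61: ✓ → 204813
vin=N23: ✗
vin=N26: ✗
vin=N16: ✗
ford_sum = 117213 + 218594 + 246672 + 204813 = 787292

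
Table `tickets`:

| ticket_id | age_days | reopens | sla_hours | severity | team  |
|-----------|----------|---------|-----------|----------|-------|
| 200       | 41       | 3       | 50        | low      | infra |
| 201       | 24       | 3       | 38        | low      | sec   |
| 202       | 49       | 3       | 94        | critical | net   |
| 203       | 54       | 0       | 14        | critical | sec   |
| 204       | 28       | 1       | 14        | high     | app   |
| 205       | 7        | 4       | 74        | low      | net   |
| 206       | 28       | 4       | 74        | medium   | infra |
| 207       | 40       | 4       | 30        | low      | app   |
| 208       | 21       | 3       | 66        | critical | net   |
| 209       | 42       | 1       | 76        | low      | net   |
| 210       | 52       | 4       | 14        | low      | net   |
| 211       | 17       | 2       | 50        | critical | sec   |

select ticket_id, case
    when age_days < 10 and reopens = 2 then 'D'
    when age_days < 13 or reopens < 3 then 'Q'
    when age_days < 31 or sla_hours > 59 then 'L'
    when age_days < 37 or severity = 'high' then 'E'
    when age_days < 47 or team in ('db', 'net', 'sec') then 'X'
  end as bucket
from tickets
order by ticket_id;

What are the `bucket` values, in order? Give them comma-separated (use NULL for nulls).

X, L, L, Q, Q, Q, L, X, L, Q, X, Q

ticket_id=200: age_days < 47 or team in ('db', 'net', 'sec') → X
ticket_id=201: age_days < 31 or sla_hours > 59 → L
ticket_id=202: age_days < 31 or sla_hours > 59 → L
ticket_id=203: age_days < 13 or reopens < 3 → Q
ticket_id=204: age_days < 13 or reopens < 3 → Q
ticket_id=205: age_days < 13 or reopens < 3 → Q
ticket_id=206: age_days < 31 or sla_hours > 59 → L
ticket_id=207: age_days < 47 or team in ('db', 'net', 'sec') → X
ticket_id=208: age_days < 31 or sla_hours > 59 → L
ticket_id=209: age_days < 13 or reopens < 3 → Q
ticket_id=210: age_days < 47 or team in ('db', 'net', 'sec') → X
ticket_id=211: age_days < 13 or reopens < 3 → Q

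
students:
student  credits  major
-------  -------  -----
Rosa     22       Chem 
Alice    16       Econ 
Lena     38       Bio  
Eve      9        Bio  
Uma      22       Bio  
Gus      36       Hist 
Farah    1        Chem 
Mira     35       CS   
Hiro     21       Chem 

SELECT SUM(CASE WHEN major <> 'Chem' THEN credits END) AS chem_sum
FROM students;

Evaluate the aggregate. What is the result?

156

student=Rosa: ✗
student=Alice: ✓ → 16
student=Lena: ✓ → 38
student=Eve: ✓ → 9
student=Uma: ✓ → 22
student=Gus: ✓ → 36
student=Farah: ✗
student=Mira: ✓ → 35
student=Hiro: ✗
chem_sum = 16 + 38 + 9 + 22 + 36 + 35 = 156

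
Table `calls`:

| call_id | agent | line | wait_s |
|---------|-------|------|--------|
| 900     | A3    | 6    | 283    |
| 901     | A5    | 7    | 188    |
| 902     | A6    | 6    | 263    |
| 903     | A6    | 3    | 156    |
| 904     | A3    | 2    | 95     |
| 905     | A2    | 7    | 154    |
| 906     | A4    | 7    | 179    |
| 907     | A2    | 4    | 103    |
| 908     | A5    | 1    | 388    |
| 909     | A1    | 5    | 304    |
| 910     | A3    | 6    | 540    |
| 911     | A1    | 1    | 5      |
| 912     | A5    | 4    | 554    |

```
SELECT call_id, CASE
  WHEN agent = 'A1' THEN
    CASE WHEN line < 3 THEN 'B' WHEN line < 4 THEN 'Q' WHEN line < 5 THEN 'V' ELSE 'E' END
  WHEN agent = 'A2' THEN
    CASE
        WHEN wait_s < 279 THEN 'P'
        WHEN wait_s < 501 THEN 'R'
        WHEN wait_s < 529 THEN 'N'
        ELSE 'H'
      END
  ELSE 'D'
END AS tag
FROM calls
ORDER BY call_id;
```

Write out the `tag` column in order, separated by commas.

call_id=900: agent='A3' → outer ELSE → D
call_id=901: agent='A5' → outer ELSE → D
call_id=902: agent='A6' → outer ELSE → D
call_id=903: agent='A6' → outer ELSE → D
call_id=904: agent='A3' → outer ELSE → D
call_id=905: agent='A2' → inner[wait_s < 279] → P
call_id=906: agent='A4' → outer ELSE → D
call_id=907: agent='A2' → inner[wait_s < 279] → P
call_id=908: agent='A5' → outer ELSE → D
call_id=909: agent='A1' → inner[ELSE] → E
call_id=910: agent='A3' → outer ELSE → D
call_id=911: agent='A1' → inner[line < 3] → B
call_id=912: agent='A5' → outer ELSE → D

D, D, D, D, D, P, D, P, D, E, D, B, D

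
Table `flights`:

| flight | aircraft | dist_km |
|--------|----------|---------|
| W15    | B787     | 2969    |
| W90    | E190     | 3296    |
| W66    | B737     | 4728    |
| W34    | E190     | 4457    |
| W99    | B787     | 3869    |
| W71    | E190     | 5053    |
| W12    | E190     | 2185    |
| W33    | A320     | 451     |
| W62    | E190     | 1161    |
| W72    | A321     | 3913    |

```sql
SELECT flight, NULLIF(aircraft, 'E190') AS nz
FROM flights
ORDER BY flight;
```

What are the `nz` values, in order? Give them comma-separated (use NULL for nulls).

NULL, B787, A320, NULL, NULL, B737, NULL, A321, NULL, B787

flight=W12: aircraft=E190 vs E190: equal → NULL
flight=W15: aircraft=B787 vs E190: differ → B787
flight=W33: aircraft=A320 vs E190: differ → A320
flight=W34: aircraft=E190 vs E190: equal → NULL
flight=W62: aircraft=E190 vs E190: equal → NULL
flight=W66: aircraft=B737 vs E190: differ → B737
flight=W71: aircraft=E190 vs E190: equal → NULL
flight=W72: aircraft=A321 vs E190: differ → A321
flight=W90: aircraft=E190 vs E190: equal → NULL
flight=W99: aircraft=B787 vs E190: differ → B787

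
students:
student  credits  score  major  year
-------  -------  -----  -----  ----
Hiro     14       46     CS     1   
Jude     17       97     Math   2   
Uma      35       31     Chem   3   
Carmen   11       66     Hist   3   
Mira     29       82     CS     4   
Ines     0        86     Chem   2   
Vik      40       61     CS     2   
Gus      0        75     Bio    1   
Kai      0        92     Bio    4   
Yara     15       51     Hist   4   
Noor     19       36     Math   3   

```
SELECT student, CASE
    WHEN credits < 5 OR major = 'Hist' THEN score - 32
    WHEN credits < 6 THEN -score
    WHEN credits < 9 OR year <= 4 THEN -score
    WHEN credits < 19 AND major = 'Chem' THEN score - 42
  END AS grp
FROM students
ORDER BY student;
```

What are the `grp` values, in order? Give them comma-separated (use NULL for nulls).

34, 43, -46, 54, -97, 60, -82, -36, -31, -61, 19

student=Carmen: credits < 5 OR major = 'Hist' → 34
student=Gus: credits < 5 OR major = 'Hist' → 43
student=Hiro: credits < 9 OR year <= 4 → -46
student=Ines: credits < 5 OR major = 'Hist' → 54
student=Jude: credits < 9 OR year <= 4 → -97
student=Kai: credits < 5 OR major = 'Hist' → 60
student=Mira: credits < 9 OR year <= 4 → -82
student=Noor: credits < 9 OR year <= 4 → -36
student=Uma: credits < 9 OR year <= 4 → -31
student=Vik: credits < 9 OR year <= 4 → -61
student=Yara: credits < 5 OR major = 'Hist' → 19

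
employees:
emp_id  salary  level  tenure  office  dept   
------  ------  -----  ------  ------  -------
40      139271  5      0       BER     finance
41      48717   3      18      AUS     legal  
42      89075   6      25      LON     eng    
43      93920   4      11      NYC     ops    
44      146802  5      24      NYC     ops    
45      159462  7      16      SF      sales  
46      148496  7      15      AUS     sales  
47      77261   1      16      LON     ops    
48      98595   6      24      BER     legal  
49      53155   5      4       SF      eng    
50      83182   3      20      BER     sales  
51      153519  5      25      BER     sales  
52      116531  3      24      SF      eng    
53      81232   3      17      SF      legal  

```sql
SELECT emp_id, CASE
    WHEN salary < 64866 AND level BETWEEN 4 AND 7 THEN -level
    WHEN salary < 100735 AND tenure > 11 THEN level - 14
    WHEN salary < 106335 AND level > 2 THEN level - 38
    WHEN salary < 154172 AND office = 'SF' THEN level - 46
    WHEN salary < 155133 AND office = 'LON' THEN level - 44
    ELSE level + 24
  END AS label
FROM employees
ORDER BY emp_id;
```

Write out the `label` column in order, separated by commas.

29, -11, -8, -34, 29, 31, 31, -13, -8, -5, -11, 29, -43, -11

emp_id=40: ELSE → 29
emp_id=41: salary < 100735 AND tenure > 11 → -11
emp_id=42: salary < 100735 AND tenure > 11 → -8
emp_id=43: salary < 106335 AND level > 2 → -34
emp_id=44: ELSE → 29
emp_id=45: ELSE → 31
emp_id=46: ELSE → 31
emp_id=47: salary < 100735 AND tenure > 11 → -13
emp_id=48: salary < 100735 AND tenure > 11 → -8
emp_id=49: salary < 64866 AND level BETWEEN 4 AND 7 → -5
emp_id=50: salary < 100735 AND tenure > 11 → -11
emp_id=51: ELSE → 29
emp_id=52: salary < 154172 AND office = 'SF' → -43
emp_id=53: salary < 100735 AND tenure > 11 → -11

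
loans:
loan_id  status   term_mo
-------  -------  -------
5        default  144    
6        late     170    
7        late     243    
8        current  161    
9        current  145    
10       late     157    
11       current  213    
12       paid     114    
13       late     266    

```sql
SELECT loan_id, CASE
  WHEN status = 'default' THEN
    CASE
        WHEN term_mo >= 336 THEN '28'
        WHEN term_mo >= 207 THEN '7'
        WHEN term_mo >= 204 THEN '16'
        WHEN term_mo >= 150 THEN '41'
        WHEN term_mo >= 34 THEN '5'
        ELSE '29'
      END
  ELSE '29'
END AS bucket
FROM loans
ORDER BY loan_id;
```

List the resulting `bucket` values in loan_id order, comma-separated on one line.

5, 29, 29, 29, 29, 29, 29, 29, 29

loan_id=5: status='default' → inner[term_mo >= 34] → 5
loan_id=6: status='late' → outer ELSE → 29
loan_id=7: status='late' → outer ELSE → 29
loan_id=8: status='current' → outer ELSE → 29
loan_id=9: status='current' → outer ELSE → 29
loan_id=10: status='late' → outer ELSE → 29
loan_id=11: status='current' → outer ELSE → 29
loan_id=12: status='paid' → outer ELSE → 29
loan_id=13: status='late' → outer ELSE → 29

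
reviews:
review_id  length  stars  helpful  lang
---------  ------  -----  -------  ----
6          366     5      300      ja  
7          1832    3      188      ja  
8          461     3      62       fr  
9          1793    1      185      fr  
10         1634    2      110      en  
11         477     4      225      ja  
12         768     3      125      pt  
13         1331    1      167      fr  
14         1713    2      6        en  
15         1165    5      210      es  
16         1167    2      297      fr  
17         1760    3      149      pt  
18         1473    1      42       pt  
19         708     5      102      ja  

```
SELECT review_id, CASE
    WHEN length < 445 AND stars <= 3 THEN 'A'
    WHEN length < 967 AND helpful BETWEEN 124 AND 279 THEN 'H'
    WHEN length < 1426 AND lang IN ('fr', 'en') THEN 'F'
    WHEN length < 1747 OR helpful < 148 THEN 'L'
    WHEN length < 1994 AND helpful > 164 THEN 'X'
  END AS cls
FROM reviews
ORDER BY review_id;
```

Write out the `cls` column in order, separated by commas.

review_id=6: length < 1747 OR helpful < 148 → L
review_id=7: length < 1994 AND helpful > 164 → X
review_id=8: length < 1426 AND lang IN ('fr', 'en') → F
review_id=9: length < 1994 AND helpful > 164 → X
review_id=10: length < 1747 OR helpful < 148 → L
review_id=11: length < 967 AND helpful BETWEEN 124 AND 279 → H
review_id=12: length < 967 AND helpful BETWEEN 124 AND 279 → H
review_id=13: length < 1426 AND lang IN ('fr', 'en') → F
review_id=14: length < 1747 OR helpful < 148 → L
review_id=15: length < 1747 OR helpful < 148 → L
review_id=16: length < 1426 AND lang IN ('fr', 'en') → F
review_id=17: (no match → NULL) → NULL
review_id=18: length < 1747 OR helpful < 148 → L
review_id=19: length < 1747 OR helpful < 148 → L

L, X, F, X, L, H, H, F, L, L, F, NULL, L, L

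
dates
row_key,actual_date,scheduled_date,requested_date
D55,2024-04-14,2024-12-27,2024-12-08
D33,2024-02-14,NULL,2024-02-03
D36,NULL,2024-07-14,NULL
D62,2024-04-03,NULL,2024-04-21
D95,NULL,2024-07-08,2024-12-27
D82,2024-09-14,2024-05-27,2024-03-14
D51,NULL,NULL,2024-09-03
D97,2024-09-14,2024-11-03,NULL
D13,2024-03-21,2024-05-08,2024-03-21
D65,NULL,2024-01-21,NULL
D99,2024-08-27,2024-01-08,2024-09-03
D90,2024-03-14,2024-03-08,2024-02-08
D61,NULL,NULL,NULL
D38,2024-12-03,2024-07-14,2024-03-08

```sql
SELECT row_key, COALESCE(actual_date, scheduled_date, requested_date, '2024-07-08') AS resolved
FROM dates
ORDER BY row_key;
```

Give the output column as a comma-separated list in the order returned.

row_key=D13: actual_date=2024-03-21 → 2024-03-21
row_key=D33: actual_date=2024-02-14 → 2024-02-14
row_key=D36: actual_date=NULL, scheduled_date=2024-07-14 → 2024-07-14
row_key=D38: actual_date=2024-12-03 → 2024-12-03
row_key=D51: actual_date=NULL, scheduled_date=NULL, requested_date=2024-09-03 → 2024-09-03
row_key=D55: actual_date=2024-04-14 → 2024-04-14
row_key=D61: actual_date=NULL, scheduled_date=NULL, requested_date=NULL, → literal 2024-07-08 → 2024-07-08
row_key=D62: actual_date=2024-04-03 → 2024-04-03
row_key=D65: actual_date=NULL, scheduled_date=2024-01-21 → 2024-01-21
row_key=D82: actual_date=2024-09-14 → 2024-09-14
row_key=D90: actual_date=2024-03-14 → 2024-03-14
row_key=D95: actual_date=NULL, scheduled_date=2024-07-08 → 2024-07-08
row_key=D97: actual_date=2024-09-14 → 2024-09-14
row_key=D99: actual_date=2024-08-27 → 2024-08-27

2024-03-21, 2024-02-14, 2024-07-14, 2024-12-03, 2024-09-03, 2024-04-14, 2024-07-08, 2024-04-03, 2024-01-21, 2024-09-14, 2024-03-14, 2024-07-08, 2024-09-14, 2024-08-27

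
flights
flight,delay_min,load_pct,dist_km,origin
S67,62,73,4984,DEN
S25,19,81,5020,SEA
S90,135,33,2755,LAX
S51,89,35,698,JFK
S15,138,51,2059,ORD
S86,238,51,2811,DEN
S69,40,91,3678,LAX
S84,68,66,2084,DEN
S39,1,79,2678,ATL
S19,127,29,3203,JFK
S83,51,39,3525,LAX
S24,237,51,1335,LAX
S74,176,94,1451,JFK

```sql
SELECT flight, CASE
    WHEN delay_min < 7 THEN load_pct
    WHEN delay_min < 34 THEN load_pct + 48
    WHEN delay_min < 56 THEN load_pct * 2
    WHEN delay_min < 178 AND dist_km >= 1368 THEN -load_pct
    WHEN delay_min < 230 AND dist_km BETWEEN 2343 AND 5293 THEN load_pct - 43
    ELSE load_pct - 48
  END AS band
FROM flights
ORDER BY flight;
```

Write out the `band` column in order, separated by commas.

-51, -29, 3, 129, 79, -13, -73, 182, -94, 78, -66, 3, -33

flight=S15: delay_min < 178 AND dist_km >= 1368 → -51
flight=S19: delay_min < 178 AND dist_km >= 1368 → -29
flight=S24: ELSE → 3
flight=S25: delay_min < 34 → 129
flight=S39: delay_min < 7 → 79
flight=S51: ELSE → -13
flight=S67: delay_min < 178 AND dist_km >= 1368 → -73
flight=S69: delay_min < 56 → 182
flight=S74: delay_min < 178 AND dist_km >= 1368 → -94
flight=S83: delay_min < 56 → 78
flight=S84: delay_min < 178 AND dist_km >= 1368 → -66
flight=S86: ELSE → 3
flight=S90: delay_min < 178 AND dist_km >= 1368 → -33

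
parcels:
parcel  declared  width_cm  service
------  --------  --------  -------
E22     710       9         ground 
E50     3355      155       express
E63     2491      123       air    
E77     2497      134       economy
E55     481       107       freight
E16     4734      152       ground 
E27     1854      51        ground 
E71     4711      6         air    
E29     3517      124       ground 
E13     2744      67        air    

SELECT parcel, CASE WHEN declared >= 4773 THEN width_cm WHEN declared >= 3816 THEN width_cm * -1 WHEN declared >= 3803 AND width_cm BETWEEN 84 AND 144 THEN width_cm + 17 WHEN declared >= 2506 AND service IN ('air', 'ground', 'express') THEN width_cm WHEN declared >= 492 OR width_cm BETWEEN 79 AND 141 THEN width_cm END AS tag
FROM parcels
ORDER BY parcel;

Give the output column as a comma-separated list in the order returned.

parcel=E13: declared >= 2506 AND service IN ('air', 'ground', 'express') → 67
parcel=E16: declared >= 3816 → -152
parcel=E22: declared >= 492 OR width_cm BETWEEN 79 AND 141 → 9
parcel=E27: declared >= 492 OR width_cm BETWEEN 79 AND 141 → 51
parcel=E29: declared >= 2506 AND service IN ('air', 'ground', 'express') → 124
parcel=E50: declared >= 2506 AND service IN ('air', 'ground', 'express') → 155
parcel=E55: declared >= 492 OR width_cm BETWEEN 79 AND 141 → 107
parcel=E63: declared >= 492 OR width_cm BETWEEN 79 AND 141 → 123
parcel=E71: declared >= 3816 → -6
parcel=E77: declared >= 492 OR width_cm BETWEEN 79 AND 141 → 134

67, -152, 9, 51, 124, 155, 107, 123, -6, 134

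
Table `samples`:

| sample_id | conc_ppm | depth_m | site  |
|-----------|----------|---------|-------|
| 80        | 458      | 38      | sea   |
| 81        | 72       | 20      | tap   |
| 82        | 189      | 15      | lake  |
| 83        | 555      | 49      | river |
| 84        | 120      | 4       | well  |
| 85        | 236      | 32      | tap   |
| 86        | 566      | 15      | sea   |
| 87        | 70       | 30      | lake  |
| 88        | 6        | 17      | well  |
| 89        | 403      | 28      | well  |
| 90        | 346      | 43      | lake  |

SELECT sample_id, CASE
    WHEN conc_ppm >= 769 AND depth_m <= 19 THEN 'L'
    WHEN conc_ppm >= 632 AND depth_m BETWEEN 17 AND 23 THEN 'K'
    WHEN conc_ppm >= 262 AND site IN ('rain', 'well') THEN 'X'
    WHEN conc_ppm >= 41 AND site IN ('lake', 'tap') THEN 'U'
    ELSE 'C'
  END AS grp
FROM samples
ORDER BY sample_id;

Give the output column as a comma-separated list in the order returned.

sample_id=80: ELSE → C
sample_id=81: conc_ppm >= 41 AND site IN ('lake', 'tap') → U
sample_id=82: conc_ppm >= 41 AND site IN ('lake', 'tap') → U
sample_id=83: ELSE → C
sample_id=84: ELSE → C
sample_id=85: conc_ppm >= 41 AND site IN ('lake', 'tap') → U
sample_id=86: ELSE → C
sample_id=87: conc_ppm >= 41 AND site IN ('lake', 'tap') → U
sample_id=88: ELSE → C
sample_id=89: conc_ppm >= 262 AND site IN ('rain', 'well') → X
sample_id=90: conc_ppm >= 41 AND site IN ('lake', 'tap') → U

C, U, U, C, C, U, C, U, C, X, U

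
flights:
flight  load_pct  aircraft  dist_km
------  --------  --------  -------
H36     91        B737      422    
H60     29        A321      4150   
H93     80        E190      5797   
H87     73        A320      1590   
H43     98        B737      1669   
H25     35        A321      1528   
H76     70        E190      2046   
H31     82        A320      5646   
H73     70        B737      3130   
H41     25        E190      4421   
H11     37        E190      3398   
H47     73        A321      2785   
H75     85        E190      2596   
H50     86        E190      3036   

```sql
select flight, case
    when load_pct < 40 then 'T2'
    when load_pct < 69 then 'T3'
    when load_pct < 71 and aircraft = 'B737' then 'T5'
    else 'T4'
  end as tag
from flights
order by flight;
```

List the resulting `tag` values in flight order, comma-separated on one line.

T2, T2, T4, T4, T2, T4, T4, T4, T2, T5, T4, T4, T4, T4

flight=H11: load_pct < 40 → T2
flight=H25: load_pct < 40 → T2
flight=H31: ELSE → T4
flight=H36: ELSE → T4
flight=H41: load_pct < 40 → T2
flight=H43: ELSE → T4
flight=H47: ELSE → T4
flight=H50: ELSE → T4
flight=H60: load_pct < 40 → T2
flight=H73: load_pct < 71 and aircraft = 'B737' → T5
flight=H75: ELSE → T4
flight=H76: ELSE → T4
flight=H87: ELSE → T4
flight=H93: ELSE → T4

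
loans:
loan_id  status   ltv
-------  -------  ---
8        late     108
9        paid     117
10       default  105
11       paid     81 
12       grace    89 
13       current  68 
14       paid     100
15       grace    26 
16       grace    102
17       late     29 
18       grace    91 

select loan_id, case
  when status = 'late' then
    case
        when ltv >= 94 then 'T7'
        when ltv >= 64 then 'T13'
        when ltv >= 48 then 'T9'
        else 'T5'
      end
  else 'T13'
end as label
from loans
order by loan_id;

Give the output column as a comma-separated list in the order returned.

loan_id=8: status='late' → inner[ltv >= 94] → T7
loan_id=9: status='paid' → outer ELSE → T13
loan_id=10: status='default' → outer ELSE → T13
loan_id=11: status='paid' → outer ELSE → T13
loan_id=12: status='grace' → outer ELSE → T13
loan_id=13: status='current' → outer ELSE → T13
loan_id=14: status='paid' → outer ELSE → T13
loan_id=15: status='grace' → outer ELSE → T13
loan_id=16: status='grace' → outer ELSE → T13
loan_id=17: status='late' → inner[ELSE] → T5
loan_id=18: status='grace' → outer ELSE → T13

T7, T13, T13, T13, T13, T13, T13, T13, T13, T5, T13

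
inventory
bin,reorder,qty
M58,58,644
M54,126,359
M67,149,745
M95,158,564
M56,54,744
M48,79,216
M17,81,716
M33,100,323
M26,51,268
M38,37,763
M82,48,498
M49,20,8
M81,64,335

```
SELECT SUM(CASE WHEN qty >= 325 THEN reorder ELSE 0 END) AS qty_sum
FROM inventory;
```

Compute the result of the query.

775

bin=M58: ✓ → 58
bin=M54: ✓ → 126
bin=M67: ✓ → 149
bin=M95: ✓ → 158
bin=M56: ✓ → 54
bin=M48: ✗
bin=M17: ✓ → 81
bin=M33: ✗
bin=M26: ✗
bin=M38: ✓ → 37
bin=M82: ✓ → 48
bin=M49: ✗
bin=M81: ✓ → 64
qty_sum = 58 + 126 + 149 + 158 + 54 + 81 + 37 + 48 + 64 = 775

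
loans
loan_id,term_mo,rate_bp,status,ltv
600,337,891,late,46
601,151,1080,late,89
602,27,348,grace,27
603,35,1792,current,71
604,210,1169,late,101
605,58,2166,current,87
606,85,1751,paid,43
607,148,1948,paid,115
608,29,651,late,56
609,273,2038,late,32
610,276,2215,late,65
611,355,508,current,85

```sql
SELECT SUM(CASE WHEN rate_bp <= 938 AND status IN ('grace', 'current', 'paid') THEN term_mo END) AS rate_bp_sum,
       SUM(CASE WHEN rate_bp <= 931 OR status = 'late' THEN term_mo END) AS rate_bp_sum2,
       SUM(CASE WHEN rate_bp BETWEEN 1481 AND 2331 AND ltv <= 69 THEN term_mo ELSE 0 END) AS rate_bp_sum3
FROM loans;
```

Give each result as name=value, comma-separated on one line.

rate_bp_sum=382, rate_bp_sum2=1658, rate_bp_sum3=634

[rate_bp_sum: rate_bp <= 938 AND status IN ('grace', 'current', 'paid')]
loan_id=600: ✗
loan_id=601: ✗
loan_id=602: ✓ → 27
loan_id=603: ✗
loan_id=604: ✗
loan_id=605: ✗
loan_id=606: ✗
loan_id=607: ✗
loan_id=608: ✗
loan_id=609: ✗
loan_id=610: ✗
loan_id=611: ✓ → 355
rate_bp_sum = 27 + 355 = 382
—
[rate_bp_sum2: rate_bp <= 931 OR status = 'late']
loan_id=600: ✓ → 337
loan_id=601: ✓ → 151
loan_id=602: ✓ → 27
loan_id=603: ✗
loan_id=604: ✓ → 210
loan_id=605: ✗
loan_id=606: ✗
loan_id=607: ✗
loan_id=608: ✓ → 29
loan_id=609: ✓ → 273
loan_id=610: ✓ → 276
loan_id=611: ✓ → 355
rate_bp_sum2 = 337 + 151 + 27 + 210 + 29 + 273 + 276 + 355 = 1658
—
[rate_bp_sum3: rate_bp BETWEEN 1481 AND 2331 AND ltv <= 69]
loan_id=600: ✗
loan_id=601: ✗
loan_id=602: ✗
loan_id=603: ✗
loan_id=604: ✗
loan_id=605: ✗
loan_id=606: ✓ → 85
loan_id=607: ✗
loan_id=608: ✗
loan_id=609: ✓ → 273
loan_id=610: ✓ → 276
loan_id=611: ✗
rate_bp_sum3 = 85 + 273 + 276 = 634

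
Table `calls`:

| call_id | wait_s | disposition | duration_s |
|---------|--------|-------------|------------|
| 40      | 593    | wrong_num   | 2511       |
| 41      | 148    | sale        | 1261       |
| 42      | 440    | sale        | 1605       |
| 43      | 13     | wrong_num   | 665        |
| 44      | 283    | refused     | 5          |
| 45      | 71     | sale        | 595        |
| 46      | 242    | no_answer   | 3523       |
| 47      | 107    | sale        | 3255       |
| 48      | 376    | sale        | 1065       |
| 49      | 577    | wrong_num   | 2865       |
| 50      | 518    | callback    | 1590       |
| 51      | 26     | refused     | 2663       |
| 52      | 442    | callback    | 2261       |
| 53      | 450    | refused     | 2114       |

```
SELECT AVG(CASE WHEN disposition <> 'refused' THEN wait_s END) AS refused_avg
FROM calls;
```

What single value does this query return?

320.6363636364

call_id=40: ✓ → 593
call_id=41: ✓ → 148
call_id=42: ✓ → 440
call_id=43: ✓ → 13
call_id=44: ✗
call_id=45: ✓ → 71
call_id=46: ✓ → 242
call_id=47: ✓ → 107
call_id=48: ✓ → 376
call_id=49: ✓ → 577
call_id=50: ✓ → 518
call_id=51: ✗
call_id=52: ✓ → 442
call_id=53: ✗
refused_avg = (593 + 148 + 440 + 13 + 71 + 242 + 107 + 376 + 577 + 518 + 442) / 11 = 320.6363636364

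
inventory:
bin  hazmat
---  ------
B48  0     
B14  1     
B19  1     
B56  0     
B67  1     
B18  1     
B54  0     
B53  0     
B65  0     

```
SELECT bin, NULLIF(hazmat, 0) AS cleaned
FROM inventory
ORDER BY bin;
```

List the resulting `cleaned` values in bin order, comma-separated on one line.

1, 1, 1, NULL, NULL, NULL, NULL, NULL, 1

bin=B14: hazmat=1 vs 0: differ → 1
bin=B18: hazmat=1 vs 0: differ → 1
bin=B19: hazmat=1 vs 0: differ → 1
bin=B48: hazmat=0 vs 0: equal → NULL
bin=B53: hazmat=0 vs 0: equal → NULL
bin=B54: hazmat=0 vs 0: equal → NULL
bin=B56: hazmat=0 vs 0: equal → NULL
bin=B65: hazmat=0 vs 0: equal → NULL
bin=B67: hazmat=1 vs 0: differ → 1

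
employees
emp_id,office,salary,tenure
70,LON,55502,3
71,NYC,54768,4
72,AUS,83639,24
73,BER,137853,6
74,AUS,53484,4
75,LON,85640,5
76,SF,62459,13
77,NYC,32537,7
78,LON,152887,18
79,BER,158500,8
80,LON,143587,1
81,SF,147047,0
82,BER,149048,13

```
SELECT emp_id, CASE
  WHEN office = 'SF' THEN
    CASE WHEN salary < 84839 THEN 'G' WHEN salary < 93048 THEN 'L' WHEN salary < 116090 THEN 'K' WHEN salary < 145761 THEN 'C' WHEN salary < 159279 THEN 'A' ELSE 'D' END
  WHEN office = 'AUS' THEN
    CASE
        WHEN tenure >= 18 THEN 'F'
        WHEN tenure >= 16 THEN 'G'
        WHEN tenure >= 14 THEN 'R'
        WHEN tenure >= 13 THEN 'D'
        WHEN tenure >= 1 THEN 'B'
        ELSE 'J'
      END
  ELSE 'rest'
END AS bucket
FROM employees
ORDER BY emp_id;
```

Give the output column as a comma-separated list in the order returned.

emp_id=70: office='LON' → outer ELSE → rest
emp_id=71: office='NYC' → outer ELSE → rest
emp_id=72: office='AUS' → inner[tenure >= 18] → F
emp_id=73: office='BER' → outer ELSE → rest
emp_id=74: office='AUS' → inner[tenure >= 1] → B
emp_id=75: office='LON' → outer ELSE → rest
emp_id=76: office='SF' → inner[salary < 84839] → G
emp_id=77: office='NYC' → outer ELSE → rest
emp_id=78: office='LON' → outer ELSE → rest
emp_id=79: office='BER' → outer ELSE → rest
emp_id=80: office='LON' → outer ELSE → rest
emp_id=81: office='SF' → inner[salary < 159279] → A
emp_id=82: office='BER' → outer ELSE → rest

rest, rest, F, rest, B, rest, G, rest, rest, rest, rest, A, rest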